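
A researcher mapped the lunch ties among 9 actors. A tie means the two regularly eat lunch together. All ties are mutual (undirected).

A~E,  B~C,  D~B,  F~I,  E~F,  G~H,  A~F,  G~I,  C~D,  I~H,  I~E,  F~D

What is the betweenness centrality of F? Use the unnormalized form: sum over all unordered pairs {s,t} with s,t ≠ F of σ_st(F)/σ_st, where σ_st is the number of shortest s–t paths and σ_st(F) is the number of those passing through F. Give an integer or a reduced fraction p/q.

Pairs whose geodesics pass through F — A–I: 1/2; A–H: 1/2; A–G: 1/2; A–D: 1; A–C: 1; A–B: 1; I–D: 1; I–C: 1; I–B: 1; H–D: 1; H–C: 1; H–B: 1; E–D: 1; E–C: 1 … (+4 more pairs).
All other pairs contribute 0.
Summing the contributions gives betweenness(F) = 33/2.

33/2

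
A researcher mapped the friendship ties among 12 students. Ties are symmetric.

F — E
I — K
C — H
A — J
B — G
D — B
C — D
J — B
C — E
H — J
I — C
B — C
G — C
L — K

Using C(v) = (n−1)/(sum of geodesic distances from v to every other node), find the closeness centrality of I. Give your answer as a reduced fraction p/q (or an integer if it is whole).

11/24

Distances from I: A:4, B:2, C:1, D:2, E:2, F:3, G:2, H:2, J:3, K:1, L:2. Sum = 24.
n = 12, so closeness = 11/24.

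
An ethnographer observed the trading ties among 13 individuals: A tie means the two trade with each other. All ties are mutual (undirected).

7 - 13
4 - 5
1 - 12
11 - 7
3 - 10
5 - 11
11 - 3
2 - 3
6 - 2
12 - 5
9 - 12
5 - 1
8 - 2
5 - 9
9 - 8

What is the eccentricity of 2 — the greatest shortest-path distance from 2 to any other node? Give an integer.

4

Distances from 2: 1:4, 3:1, 4:4, 5:3, 6:1, 7:3, 8:1, 9:2, 10:2, 11:2, 12:3, 13:4.
The largest is 4 (to 13, 4, and 1), so the eccentricity of 2 is 4.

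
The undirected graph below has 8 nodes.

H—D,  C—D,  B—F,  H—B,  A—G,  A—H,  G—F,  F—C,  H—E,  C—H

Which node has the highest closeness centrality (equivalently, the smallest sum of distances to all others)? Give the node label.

H

Farness (sum of distances to all others) for each node — A:12, B:12, C:11, D:13, E:15, F:12, G:14, H:9.
The smallest farness is 9, for H, so H has the highest closeness.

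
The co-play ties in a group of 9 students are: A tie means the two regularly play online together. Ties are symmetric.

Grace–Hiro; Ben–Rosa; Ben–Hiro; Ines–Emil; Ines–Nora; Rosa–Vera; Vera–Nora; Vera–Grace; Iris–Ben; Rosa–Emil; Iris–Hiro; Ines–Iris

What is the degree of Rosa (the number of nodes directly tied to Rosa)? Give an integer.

3

Rosa is directly tied to Ben, Emil, and Vera. That is 3 neighbors, so the degree of Rosa is 3.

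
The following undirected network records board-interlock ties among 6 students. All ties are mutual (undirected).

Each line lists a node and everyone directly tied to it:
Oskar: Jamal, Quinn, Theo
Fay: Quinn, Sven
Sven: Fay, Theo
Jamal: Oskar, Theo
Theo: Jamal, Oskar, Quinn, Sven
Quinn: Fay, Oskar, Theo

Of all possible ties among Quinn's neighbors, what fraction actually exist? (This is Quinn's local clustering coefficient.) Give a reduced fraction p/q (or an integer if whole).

Quinn's neighbors: Fay, Oskar, and Theo (k = 3).
Possible neighbor pairs: C(3,2) = 3. Edges among them: Oskar–Theo → e = 1.
Clustering(Quinn) = 1/3.

1/3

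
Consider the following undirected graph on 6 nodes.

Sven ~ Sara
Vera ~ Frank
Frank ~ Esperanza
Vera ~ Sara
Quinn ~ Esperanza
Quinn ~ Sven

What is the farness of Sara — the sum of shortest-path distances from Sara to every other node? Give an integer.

9

Distances from Sara: Esperanza:3, Frank:2, Quinn:2, Sven:1, Vera:1.
Sum = 3 + 2 + 2 + 1 + 1 = 9.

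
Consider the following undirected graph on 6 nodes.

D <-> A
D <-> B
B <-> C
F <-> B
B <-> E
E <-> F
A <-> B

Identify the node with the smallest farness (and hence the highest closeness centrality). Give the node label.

Farness (sum of distances to all others) for each node — A:8, B:5, C:9, D:8, E:8, F:8.
The smallest farness is 5, for B, so B has the highest closeness.

B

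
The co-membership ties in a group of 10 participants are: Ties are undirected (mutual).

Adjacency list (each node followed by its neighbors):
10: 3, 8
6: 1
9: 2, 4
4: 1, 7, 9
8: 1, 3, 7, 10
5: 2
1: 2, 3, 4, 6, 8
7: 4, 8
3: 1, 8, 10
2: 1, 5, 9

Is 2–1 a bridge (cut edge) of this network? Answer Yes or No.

No

Even without that edge, 2 still reaches 1 via 2 – 9 – 4 – 1, so the network stays connected. Not a bridge.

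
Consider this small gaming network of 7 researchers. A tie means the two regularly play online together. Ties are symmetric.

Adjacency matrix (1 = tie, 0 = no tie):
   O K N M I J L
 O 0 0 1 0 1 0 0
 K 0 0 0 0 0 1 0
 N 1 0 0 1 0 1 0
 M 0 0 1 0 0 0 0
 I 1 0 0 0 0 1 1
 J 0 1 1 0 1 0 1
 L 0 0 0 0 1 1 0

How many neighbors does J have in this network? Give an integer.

4

J is directly tied to I, K, L, and N. That is 4 neighbors, so the degree of J is 4.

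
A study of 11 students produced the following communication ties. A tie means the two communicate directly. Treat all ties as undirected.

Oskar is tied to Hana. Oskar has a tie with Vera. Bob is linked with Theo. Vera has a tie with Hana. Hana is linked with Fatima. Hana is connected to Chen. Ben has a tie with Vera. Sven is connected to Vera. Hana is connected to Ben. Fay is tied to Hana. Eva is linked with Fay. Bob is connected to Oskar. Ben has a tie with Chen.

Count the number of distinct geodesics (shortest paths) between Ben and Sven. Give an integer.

The shortest distance is 2, and the only length-2 path is Ben–Vera–Sven. So there is exactly 1 shortest path.

1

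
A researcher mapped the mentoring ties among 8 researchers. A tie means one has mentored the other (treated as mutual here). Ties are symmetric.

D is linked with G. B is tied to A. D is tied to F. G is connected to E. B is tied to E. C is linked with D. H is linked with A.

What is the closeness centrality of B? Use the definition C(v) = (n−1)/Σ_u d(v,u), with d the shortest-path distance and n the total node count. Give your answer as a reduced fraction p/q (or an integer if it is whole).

Distances from B: A:1, C:4, D:3, E:1, F:4, G:2, H:2. Sum = 17.
n = 8, so closeness = 7/17.

7/17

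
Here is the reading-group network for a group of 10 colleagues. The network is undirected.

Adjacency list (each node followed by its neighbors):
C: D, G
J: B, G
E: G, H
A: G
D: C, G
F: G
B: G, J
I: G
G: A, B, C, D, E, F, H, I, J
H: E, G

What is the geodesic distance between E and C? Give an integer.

2

One shortest route is E – G – C, which uses 2 edges, and E and C are not directly tied, so nothing shorter exists. So d(E,C) = 2.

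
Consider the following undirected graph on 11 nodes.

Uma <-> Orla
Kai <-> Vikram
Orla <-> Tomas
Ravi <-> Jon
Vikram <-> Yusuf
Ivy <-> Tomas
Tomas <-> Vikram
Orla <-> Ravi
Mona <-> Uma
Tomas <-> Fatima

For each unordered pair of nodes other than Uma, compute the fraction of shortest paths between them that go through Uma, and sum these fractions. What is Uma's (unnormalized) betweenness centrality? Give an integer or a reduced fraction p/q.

Pairs whose geodesics pass through Uma — Ravi–Mona: 1; Fatima–Mona: 1; Jon–Mona: 1; Tomas–Mona: 1; Vikram–Mona: 1; Mona–Kai: 1; Mona–Orla: 1; Mona–Ivy: 1; Mona–Yusuf: 1.
All other pairs contribute 0.
Summing the contributions gives betweenness(Uma) = 9.

9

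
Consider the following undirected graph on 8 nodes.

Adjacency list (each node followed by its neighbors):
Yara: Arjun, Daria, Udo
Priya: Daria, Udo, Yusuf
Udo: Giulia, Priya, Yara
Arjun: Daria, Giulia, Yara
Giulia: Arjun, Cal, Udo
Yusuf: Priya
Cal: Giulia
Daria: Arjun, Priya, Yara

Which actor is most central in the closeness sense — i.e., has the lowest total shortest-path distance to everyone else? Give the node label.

Udo

Farness (sum of distances to all others) for each node — Arjun:12, Cal:18, Daria:12, Giulia:12, Priya:12, Udo:11, Yara:13, Yusuf:18.
The smallest farness is 11, for Udo, so Udo has the highest closeness.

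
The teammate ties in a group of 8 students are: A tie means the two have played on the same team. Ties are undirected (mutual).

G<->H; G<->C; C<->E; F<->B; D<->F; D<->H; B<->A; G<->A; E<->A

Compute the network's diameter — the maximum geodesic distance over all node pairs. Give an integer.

Eccentricity of each node (its greatest distance to any other): A:3, B:3, C:4, D:4, E:4, F:4, G:3, H:3.
The maximum eccentricity is 4, realized for instance by the pair D–E via D – F – B – A – E. So the diameter is 4.

4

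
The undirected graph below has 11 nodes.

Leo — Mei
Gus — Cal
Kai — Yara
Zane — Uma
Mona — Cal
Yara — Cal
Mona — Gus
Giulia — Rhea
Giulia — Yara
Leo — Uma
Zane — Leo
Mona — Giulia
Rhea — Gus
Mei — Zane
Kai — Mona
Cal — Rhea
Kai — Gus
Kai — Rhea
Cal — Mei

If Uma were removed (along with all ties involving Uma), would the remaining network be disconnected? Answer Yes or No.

No

Even without Uma, every remaining node can still reach every other (the residual graph is connected), so Uma is not a cut vertex.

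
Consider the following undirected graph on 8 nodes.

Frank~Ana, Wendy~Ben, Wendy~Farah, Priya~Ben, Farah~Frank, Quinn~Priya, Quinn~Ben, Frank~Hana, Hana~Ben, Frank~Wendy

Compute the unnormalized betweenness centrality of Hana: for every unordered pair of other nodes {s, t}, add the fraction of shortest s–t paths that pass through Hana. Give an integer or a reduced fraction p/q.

Pairs whose geodesics pass through Hana — Frank–Quinn: 1/2; Frank–Priya: 1/2; Frank–Ben: 1/2; Quinn–Ana: 1/2; Ana–Priya: 1/2; Ana–Ben: 1/2.
All other pairs contribute 0.
Summing the contributions gives betweenness(Hana) = 3.

3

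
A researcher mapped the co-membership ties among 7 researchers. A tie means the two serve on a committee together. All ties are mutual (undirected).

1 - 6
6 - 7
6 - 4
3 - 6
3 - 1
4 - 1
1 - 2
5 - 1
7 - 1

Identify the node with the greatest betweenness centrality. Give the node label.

Unnormalized betweenness of each node: 1:21/2, 2:0, 3:0, 4:0, 5:0, 6:3/2, 7:0.
1 has the largest value, 21/2, making it the main broker — the node through which the most shortest paths run.

1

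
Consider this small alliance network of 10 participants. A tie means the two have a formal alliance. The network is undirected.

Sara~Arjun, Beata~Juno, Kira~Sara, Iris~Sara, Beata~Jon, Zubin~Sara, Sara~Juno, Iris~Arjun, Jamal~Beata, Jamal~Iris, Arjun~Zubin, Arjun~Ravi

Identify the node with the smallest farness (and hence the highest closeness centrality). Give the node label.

Farness (sum of distances to all others) for each node — Arjun:17, Beata:20, Iris:16, Jamal:19, Jon:28, Juno:17, Kira:22, Ravi:25, Sara:14, Zubin:20.
The smallest farness is 14, for Sara, so Sara has the highest closeness.

Sara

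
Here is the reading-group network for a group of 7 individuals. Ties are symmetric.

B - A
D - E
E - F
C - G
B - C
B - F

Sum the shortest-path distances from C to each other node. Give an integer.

13

Distances from C: A:2, B:1, D:4, E:3, F:2, G:1.
Sum = 2 + 1 + 4 + 3 + 2 + 1 = 13.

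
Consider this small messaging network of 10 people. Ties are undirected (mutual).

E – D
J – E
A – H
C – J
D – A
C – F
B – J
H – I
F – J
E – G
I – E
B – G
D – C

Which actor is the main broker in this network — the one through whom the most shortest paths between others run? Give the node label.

E

Unnormalized betweenness of each node: A:5/2, B:4/3, C:25/6, D:53/6, E:31/2, F:0, G:13/6, H:1, I:9/2, J:10.
E has the largest value, 31/2, making it the main broker — the node through which the most shortest paths run.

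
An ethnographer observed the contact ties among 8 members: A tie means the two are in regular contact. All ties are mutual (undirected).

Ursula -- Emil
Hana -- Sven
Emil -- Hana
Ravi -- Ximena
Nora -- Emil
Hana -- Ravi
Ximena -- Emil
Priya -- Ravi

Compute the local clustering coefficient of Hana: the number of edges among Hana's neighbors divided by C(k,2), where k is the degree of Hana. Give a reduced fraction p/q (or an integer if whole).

0

Hana's neighbors: Emil, Ravi, and Sven (k = 3).
Possible neighbor pairs: C(3,2) = 3. Edges among them: none → e = 0.
Clustering(Hana) = 0/3 = 0.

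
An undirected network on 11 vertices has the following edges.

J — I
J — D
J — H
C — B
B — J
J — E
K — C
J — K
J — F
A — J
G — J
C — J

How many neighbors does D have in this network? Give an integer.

D is directly tied to J. That is 1 neighbor, so the degree of D is 1.

1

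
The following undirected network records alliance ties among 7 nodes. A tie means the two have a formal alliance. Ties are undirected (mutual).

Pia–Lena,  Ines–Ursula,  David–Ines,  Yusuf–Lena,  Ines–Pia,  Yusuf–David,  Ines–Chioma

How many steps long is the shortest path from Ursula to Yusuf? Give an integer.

3

One shortest route is Ursula – Ines – David – Yusuf, which uses 3 edges, and at distance 2 from Ursula we only reach {Chioma, David, Pia}, which does not include Yusuf. So d(Ursula,Yusuf) = 3.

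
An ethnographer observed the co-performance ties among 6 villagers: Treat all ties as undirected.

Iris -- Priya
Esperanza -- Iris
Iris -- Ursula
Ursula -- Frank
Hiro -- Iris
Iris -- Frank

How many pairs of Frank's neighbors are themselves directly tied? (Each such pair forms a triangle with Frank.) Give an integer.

1

Frank's neighbors: Iris and Ursula.
Neighbor pairs that are themselves tied: Frank–Iris–Ursula. Each forms one triangle with Frank, for 1 in total.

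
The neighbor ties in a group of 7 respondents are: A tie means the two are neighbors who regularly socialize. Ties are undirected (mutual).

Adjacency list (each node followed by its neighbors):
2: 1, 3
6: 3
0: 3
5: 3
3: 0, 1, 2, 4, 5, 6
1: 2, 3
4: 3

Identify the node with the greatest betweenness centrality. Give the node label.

3

Unnormalized betweenness of each node: 0:0, 1:0, 2:0, 3:14, 4:0, 5:0, 6:0.
3 has the largest value, 14, making it the main broker — the node through which the most shortest paths run.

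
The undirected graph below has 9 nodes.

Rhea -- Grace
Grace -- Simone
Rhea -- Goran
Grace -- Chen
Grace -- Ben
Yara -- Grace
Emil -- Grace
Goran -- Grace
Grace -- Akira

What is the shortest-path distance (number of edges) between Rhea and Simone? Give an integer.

2

One shortest route is Rhea – Grace – Simone, which uses 2 edges, and Rhea and Simone are not directly tied, so nothing shorter exists. So d(Rhea,Simone) = 2.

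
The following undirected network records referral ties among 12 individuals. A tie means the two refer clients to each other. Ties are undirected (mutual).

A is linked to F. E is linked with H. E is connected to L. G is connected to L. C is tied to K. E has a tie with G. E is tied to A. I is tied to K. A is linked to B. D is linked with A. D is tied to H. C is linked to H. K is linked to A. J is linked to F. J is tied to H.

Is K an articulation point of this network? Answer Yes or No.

Yes

Removing K leaves {A, B, C, D, E, F, G, H, J, and L} with no path to {I}, so the network splits into 2 components. K is a cut vertex.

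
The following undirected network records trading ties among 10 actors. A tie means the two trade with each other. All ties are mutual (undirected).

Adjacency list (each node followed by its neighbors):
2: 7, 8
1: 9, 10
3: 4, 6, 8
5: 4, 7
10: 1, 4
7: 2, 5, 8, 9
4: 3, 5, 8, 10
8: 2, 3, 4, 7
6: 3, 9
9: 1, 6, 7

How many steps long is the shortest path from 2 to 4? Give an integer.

One shortest route is 2 – 8 – 4, which uses 2 edges, and 2 and 4 are not directly tied, so nothing shorter exists. So d(2,4) = 2.

2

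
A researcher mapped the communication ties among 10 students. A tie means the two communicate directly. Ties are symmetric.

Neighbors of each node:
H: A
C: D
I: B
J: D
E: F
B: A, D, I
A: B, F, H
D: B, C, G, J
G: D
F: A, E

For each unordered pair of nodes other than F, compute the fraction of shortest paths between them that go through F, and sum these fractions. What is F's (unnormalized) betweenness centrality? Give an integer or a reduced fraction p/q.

8

Pairs whose geodesics pass through F — E–C: 1; E–I: 1; E–J: 1; E–A: 1; E–B: 1; E–D: 1; E–H: 1; E–G: 1.
All other pairs contribute 0.
Summing the contributions gives betweenness(F) = 8.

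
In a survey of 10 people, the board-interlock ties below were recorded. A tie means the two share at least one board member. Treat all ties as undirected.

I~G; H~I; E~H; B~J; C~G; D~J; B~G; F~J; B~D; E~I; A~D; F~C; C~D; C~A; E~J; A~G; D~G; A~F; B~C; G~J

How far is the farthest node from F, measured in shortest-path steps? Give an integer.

Distances from F: A:1, B:2, C:1, D:2, E:2, G:2, H:3, I:3, J:1.
The largest is 3 (to I and H), so the eccentricity of F is 3.

3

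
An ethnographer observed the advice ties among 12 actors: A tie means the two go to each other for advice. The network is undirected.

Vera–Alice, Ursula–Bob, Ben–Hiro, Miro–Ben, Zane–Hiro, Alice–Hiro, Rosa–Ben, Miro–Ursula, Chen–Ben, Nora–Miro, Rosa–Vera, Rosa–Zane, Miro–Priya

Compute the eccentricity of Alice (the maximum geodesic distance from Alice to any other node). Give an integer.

5

Distances from Alice: Ben:2, Bob:5, Chen:3, Hiro:1, Miro:3, Nora:4, Priya:4, Rosa:2, Ursula:4, Vera:1, Zane:2.
The largest is 5 (to Bob), so the eccentricity of Alice is 5.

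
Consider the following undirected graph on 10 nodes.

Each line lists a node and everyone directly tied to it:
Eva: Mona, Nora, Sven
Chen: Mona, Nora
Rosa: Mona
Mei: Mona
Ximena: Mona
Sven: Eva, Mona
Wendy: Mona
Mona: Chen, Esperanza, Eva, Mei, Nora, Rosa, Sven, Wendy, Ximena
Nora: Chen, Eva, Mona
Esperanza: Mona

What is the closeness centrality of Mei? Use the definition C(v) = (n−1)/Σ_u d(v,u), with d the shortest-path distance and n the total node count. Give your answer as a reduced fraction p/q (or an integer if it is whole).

Distances from Mei: Chen:2, Esperanza:2, Eva:2, Mona:1, Nora:2, Rosa:2, Sven:2, Wendy:2, Ximena:2. Sum = 17.
n = 10, so closeness = 9/17.

9/17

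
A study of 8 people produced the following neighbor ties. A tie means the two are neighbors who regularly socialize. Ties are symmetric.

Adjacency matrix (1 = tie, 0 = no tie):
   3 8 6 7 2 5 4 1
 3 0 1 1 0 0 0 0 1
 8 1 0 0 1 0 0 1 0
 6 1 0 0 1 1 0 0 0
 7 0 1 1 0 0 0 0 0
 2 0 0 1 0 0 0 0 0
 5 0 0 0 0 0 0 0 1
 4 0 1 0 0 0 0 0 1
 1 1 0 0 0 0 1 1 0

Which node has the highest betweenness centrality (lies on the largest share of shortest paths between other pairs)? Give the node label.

Unnormalized betweenness of each node: 1:43/6, 2:0, 3:26/3, 4:5/3, 5:0, 6:43/6, 7:5/3, 8:14/3.
3 has the largest value, 26/3, making it the main broker — the node through which the most shortest paths run.

3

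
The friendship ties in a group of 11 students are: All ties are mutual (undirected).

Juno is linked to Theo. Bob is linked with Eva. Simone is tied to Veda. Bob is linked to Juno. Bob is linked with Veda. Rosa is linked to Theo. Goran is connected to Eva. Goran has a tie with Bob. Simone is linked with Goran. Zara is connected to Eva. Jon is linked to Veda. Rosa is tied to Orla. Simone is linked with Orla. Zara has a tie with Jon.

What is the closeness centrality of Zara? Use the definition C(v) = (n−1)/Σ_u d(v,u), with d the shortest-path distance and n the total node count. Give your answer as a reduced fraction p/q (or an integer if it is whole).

10/27

Distances from Zara: Bob:2, Eva:1, Goran:2, Jon:1, Juno:3, Orla:4, Rosa:5, Simone:3, Theo:4, Veda:2. Sum = 27.
n = 11, so closeness = 10/27.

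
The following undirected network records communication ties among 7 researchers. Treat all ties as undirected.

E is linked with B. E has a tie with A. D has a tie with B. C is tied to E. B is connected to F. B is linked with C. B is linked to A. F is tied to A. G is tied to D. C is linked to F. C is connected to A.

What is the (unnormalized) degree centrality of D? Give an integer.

2

D is directly tied to B and G. That is 2 neighbors, so the degree of D is 2.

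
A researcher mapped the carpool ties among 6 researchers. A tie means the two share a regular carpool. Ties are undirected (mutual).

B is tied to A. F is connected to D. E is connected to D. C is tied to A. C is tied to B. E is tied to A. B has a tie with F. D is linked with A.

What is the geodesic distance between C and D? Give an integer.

One shortest route is C – A – D, which uses 2 edges, and C and D are not directly tied, so nothing shorter exists. So d(C,D) = 2.

2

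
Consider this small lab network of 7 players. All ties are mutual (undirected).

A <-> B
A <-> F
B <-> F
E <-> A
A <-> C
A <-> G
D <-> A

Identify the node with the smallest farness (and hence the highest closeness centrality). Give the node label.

A

Farness (sum of distances to all others) for each node — A:6, B:10, C:11, D:11, E:11, F:10, G:11.
The smallest farness is 6, for A, so A has the highest closeness.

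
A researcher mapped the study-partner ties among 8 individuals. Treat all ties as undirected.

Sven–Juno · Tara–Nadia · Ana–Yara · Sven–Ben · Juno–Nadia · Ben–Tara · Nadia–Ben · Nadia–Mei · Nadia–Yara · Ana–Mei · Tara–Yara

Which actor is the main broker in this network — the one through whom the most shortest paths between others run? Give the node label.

Unnormalized betweenness of each node: Ana:1/2, Ben:49/15, Juno:26/15, Mei:26/15, Nadia:319/30, Sven:1/2, Tara:41/30, Yara:49/15.
Nadia has the largest value, 319/30, making it the main broker — the node through which the most shortest paths run.

Nadia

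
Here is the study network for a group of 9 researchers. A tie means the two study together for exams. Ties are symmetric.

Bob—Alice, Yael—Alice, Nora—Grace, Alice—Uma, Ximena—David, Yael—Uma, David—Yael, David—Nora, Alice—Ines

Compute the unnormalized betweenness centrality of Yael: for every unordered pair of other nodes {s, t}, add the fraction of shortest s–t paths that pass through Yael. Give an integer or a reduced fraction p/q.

16

Pairs whose geodesics pass through Yael — Alice–Ximena: 1; Alice–Grace: 1; Alice–David: 1; Alice–Nora: 1; Ximena–Ines: 1; Ximena–Uma: 1; Ximena–Bob: 1; Grace–Ines: 1; Grace–Uma: 1; Grace–Bob: 1; David–Ines: 1; David–Uma: 1; David–Bob: 1; Ines–Nora: 1 … (+2 more pairs).
All other pairs contribute 0.
Summing the contributions gives betweenness(Yael) = 16.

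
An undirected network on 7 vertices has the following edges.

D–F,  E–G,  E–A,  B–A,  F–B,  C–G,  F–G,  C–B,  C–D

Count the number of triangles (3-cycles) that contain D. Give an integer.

0

D's neighbors are C and F, but none of them are tied to each other, so no triangle contains D.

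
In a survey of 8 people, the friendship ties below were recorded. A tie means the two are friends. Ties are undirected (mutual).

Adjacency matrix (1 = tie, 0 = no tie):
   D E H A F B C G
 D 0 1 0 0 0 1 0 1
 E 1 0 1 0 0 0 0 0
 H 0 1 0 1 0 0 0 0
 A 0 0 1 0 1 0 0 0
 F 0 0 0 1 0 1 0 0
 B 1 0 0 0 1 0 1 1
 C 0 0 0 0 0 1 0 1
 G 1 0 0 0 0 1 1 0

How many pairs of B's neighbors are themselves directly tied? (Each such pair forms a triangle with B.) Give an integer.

B's neighbors: C, D, F, and G.
Neighbor pairs that are themselves tied: B–C–G; B–D–G. Each forms one triangle with B, for 2 in total.

2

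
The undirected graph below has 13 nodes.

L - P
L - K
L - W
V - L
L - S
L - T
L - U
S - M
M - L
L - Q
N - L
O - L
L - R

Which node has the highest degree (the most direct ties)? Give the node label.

L

Degrees — K:1, L:12, M:2, N:1, O:1, P:1, Q:1, R:1, S:2, T:1, U:1, V:1, W:1.
The maximum is 12, attained only by L.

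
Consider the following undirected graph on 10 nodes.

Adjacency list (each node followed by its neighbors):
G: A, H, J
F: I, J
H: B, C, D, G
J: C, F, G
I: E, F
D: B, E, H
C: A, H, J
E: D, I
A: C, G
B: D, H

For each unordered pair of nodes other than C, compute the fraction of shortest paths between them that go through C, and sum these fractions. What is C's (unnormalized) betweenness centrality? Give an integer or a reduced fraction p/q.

Pairs whose geodesics pass through C — E–A: 1/2; I–A: 1/2; F–A: 1/2; F–H: 1/2; F–B: 1/3; J–A: 1/2; J–H: 1/2; J–B: 1/2; J–D: 1/2; A–H: 1/2; A–B: 1/2; A–D: 1/2.
All other pairs contribute 0.
Summing the contributions gives betweenness(C) = 35/6.

35/6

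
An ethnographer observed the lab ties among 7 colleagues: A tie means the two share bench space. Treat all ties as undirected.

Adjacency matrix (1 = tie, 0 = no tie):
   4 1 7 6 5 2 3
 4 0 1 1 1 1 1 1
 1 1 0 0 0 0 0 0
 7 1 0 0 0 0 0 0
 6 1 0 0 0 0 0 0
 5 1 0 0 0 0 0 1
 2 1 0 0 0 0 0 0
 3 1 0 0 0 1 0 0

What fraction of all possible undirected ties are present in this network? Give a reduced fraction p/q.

There are 7 edges and 7 nodes, so the maximum possible is C(7,2) = 21.
Density = 7/21 = 1/3.

1/3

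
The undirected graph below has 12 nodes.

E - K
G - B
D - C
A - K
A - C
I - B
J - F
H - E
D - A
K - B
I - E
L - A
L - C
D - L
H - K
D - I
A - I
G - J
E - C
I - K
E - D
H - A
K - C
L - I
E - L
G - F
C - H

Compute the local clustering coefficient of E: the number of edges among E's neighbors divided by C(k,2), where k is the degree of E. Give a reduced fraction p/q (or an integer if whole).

E's neighbors: C, D, H, I, K, and L (k = 6).
Possible neighbor pairs: C(6,2) = 15. Edges among them: C–D, C–H, C–K, C–L, D–I, D–L, H–K, I–K, I–L → e = 9.
Clustering(E) = 9/15 = 3/5.

3/5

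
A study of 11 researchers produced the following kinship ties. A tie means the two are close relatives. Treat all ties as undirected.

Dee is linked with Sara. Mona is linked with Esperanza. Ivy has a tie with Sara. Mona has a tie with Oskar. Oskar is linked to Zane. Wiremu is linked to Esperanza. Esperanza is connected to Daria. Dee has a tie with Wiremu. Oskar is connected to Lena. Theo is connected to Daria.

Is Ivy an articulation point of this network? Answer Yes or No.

No

Even without Ivy, every remaining node can still reach every other (the residual graph is connected), so Ivy is not a cut vertex.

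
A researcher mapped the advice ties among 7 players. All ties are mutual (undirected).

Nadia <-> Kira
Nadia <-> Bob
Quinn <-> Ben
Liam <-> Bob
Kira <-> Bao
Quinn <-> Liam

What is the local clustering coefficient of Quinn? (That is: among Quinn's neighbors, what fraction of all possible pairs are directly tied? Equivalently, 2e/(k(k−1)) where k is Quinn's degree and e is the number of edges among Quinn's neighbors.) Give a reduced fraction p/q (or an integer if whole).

0

Quinn's neighbors: Ben and Liam (k = 2).
Possible neighbor pairs: C(2,2) = 1. Edges among them: none → e = 0.
Clustering(Quinn) = 0/1.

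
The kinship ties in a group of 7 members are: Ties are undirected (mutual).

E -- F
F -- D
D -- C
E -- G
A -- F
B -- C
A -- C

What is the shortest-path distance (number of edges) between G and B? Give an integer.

5

One shortest route is G – E – F – D – C – B, which uses 5 edges, and at distance 4 from G we only reach {C}, which does not include B. So d(G,B) = 5.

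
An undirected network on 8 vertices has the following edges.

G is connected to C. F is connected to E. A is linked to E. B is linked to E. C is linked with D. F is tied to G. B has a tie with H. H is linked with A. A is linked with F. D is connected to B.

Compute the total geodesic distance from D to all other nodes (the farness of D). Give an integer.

Distances from D: A:3, B:1, C:1, E:2, F:3, G:2, H:2.
Sum = 3 + 1 + 1 + 2 + 3 + 2 + 2 = 14.

14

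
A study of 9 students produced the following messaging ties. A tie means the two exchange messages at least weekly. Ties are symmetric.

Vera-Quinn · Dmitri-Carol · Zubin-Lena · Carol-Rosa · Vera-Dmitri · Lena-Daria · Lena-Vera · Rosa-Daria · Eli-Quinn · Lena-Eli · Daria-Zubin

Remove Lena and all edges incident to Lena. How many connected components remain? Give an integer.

Lena's neighbors (Daria, Eli, Vera, and Zubin) remain reachable from one another through other ties, so the rest of the network stays in one piece.

1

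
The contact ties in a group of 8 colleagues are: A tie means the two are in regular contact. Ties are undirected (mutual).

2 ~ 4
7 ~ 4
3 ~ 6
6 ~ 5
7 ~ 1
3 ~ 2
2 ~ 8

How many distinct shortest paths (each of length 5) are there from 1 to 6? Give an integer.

The shortest distance is 5, and the only length-5 path is 1–7–4–2–3–6. So there is exactly 1 shortest path.

1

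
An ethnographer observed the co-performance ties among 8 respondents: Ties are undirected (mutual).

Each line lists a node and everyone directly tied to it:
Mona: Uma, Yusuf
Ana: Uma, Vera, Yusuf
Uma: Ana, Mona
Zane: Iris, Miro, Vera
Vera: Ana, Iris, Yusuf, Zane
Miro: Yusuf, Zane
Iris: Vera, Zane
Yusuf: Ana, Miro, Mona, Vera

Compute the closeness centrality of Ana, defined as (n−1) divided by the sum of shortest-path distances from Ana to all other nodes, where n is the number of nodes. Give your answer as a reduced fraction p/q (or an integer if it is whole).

7/11

Distances from Ana: Iris:2, Miro:2, Mona:2, Uma:1, Vera:1, Yusuf:1, Zane:2. Sum = 11.
n = 8, so closeness = 7/11.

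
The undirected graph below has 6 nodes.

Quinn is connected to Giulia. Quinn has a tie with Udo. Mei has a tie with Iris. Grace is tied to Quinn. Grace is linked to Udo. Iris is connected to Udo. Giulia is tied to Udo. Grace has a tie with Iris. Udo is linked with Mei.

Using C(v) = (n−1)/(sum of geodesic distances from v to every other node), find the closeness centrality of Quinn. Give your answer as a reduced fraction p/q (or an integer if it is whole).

5/7

Distances from Quinn: Giulia:1, Grace:1, Iris:2, Mei:2, Udo:1. Sum = 7.
n = 6, so closeness = 5/7.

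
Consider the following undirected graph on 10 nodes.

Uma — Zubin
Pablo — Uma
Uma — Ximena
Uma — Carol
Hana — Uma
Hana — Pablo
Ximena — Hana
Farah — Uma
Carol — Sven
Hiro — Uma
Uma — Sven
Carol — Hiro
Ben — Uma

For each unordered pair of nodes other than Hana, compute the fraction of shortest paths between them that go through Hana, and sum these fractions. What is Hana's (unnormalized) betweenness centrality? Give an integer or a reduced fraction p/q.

Pairs whose geodesics pass through Hana — Ximena–Pablo: 1/2.
All other pairs contribute 0.
Summing the contributions gives betweenness(Hana) = 1/2.

1/2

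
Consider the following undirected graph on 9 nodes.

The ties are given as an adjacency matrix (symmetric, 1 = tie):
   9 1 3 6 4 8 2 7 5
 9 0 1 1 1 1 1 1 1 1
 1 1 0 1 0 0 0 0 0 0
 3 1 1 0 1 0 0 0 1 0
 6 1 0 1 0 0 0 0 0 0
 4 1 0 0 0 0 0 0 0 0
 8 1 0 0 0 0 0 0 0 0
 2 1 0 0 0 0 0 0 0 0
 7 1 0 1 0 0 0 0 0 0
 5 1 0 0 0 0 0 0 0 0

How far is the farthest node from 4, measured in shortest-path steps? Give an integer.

Distances from 4: 1:2, 2:2, 3:2, 5:2, 6:2, 7:2, 8:2, 9:1.
The largest is 2 (to 1, 3, 6, 8, 2, 7, and 5), so the eccentricity of 4 is 2.

2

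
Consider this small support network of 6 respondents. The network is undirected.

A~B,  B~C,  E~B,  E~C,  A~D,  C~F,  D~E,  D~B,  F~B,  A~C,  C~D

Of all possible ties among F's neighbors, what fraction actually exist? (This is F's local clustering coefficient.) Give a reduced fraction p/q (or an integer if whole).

1

F's neighbors: B and C (k = 2).
Possible neighbor pairs: C(2,2) = 1. Edges among them: B–C → e = 1.
Clustering(F) = 1/1.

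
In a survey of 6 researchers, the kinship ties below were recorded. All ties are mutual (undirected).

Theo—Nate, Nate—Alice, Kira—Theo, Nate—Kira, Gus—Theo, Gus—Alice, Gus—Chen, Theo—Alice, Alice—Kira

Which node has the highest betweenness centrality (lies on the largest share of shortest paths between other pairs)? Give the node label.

Unnormalized betweenness of each node: Alice:2, Chen:0, Gus:4, Kira:0, Nate:0, Theo:2.
Gus has the largest value, 4, making it the main broker — the node through which the most shortest paths run.

Gus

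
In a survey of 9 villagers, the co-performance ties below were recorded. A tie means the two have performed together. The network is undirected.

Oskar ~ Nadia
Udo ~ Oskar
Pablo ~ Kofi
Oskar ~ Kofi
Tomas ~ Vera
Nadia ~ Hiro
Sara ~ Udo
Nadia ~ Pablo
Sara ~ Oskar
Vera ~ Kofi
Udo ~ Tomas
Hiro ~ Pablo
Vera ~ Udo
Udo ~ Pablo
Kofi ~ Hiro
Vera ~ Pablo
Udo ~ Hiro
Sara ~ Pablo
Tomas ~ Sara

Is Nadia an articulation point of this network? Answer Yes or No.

Even without Nadia, every remaining node can still reach every other (the residual graph is connected), so Nadia is not a cut vertex.

No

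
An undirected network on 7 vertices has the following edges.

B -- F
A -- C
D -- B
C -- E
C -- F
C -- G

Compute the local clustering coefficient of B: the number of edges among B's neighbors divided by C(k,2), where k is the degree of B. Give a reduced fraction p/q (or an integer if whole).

0

B's neighbors: D and F (k = 2).
Possible neighbor pairs: C(2,2) = 1. Edges among them: none → e = 0.
Clustering(B) = 0/1.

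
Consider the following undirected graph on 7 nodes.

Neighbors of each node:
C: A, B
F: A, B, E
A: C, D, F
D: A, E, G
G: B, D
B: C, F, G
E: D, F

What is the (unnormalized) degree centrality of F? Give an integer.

F is directly tied to A, B, and E. That is 3 neighbors, so the degree of F is 3.

3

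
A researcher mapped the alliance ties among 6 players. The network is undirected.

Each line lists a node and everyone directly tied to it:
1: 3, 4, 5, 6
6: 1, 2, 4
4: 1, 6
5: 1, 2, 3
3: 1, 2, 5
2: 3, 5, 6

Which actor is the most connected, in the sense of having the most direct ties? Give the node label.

1

Degrees — 1:4, 2:3, 3:3, 4:2, 5:3, 6:3.
The maximum is 4, attained only by 1.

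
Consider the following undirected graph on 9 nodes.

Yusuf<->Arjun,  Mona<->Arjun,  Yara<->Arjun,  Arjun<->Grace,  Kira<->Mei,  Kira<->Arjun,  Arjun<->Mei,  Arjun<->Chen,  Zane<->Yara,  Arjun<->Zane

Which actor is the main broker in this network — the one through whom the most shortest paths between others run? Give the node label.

Unnormalized betweenness of each node: Arjun:26, Chen:0, Grace:0, Kira:0, Mei:0, Mona:0, Yara:0, Yusuf:0, Zane:0.
Arjun has the largest value, 26, making it the main broker — the node through which the most shortest paths run.

Arjun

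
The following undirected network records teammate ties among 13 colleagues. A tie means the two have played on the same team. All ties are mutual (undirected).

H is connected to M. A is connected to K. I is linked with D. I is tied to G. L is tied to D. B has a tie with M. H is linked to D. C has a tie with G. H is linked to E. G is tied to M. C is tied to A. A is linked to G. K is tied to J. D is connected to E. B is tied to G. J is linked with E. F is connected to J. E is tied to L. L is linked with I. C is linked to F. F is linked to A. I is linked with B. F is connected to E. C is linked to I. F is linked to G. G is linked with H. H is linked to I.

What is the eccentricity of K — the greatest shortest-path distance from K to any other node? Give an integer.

3

Distances from K: A:1, B:3, C:2, D:3, E:2, F:2, G:2, H:3, I:3, J:1, L:3, M:3.
The largest is 3 (to H, L, D, I, M, and B), so the eccentricity of K is 3.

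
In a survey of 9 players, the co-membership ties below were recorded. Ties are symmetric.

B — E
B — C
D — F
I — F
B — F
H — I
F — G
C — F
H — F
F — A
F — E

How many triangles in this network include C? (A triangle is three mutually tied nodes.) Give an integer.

1

C's neighbors: B and F.
Neighbor pairs that are themselves tied: C–B–F. Each forms one triangle with C, for 1 in total.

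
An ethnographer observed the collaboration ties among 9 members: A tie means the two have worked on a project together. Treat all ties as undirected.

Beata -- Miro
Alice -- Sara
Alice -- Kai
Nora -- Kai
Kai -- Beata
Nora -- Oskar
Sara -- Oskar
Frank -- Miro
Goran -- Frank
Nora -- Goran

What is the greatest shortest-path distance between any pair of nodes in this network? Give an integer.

Eccentricity of each node (its greatest distance to any other): Alice:4, Beata:3, Frank:4, Goran:3, Kai:3, Miro:4, Nora:3, Oskar:4, Sara:4.
The maximum eccentricity is 4, realized for instance by the pair Miro–Sara via Miro – Beata – Kai – Alice – Sara. So the diameter is 4.

4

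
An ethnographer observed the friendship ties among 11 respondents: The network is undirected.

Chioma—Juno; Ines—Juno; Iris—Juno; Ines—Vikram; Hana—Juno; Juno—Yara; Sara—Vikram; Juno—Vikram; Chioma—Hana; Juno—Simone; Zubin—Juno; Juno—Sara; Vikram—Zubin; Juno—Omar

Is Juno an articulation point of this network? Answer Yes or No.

Yes

Removing Juno leaves {Simone} with no path to {Chioma and Hana}, so the network splits into 6 components. Juno is a cut vertex.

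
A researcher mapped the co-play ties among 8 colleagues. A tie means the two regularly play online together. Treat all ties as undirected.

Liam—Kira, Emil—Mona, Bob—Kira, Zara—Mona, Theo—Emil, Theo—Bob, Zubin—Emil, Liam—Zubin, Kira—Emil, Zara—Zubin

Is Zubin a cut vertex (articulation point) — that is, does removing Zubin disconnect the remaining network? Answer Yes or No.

No

Even without Zubin, every remaining node can still reach every other (the residual graph is connected), so Zubin is not a cut vertex.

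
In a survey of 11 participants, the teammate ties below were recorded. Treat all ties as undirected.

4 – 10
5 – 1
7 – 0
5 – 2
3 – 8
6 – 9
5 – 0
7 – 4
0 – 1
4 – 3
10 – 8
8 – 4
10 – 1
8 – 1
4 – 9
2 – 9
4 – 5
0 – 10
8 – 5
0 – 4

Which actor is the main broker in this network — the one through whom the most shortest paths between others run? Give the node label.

4

Unnormalized betweenness of each node: 0:103/30, 1:7/10, 2:7/5, 3:0, 4:119/6, 5:104/15, 6:0, 7:0, 8:103/30, 9:311/30, 10:9/10.
4 has the largest value, 119/6, making it the main broker — the node through which the most shortest paths run.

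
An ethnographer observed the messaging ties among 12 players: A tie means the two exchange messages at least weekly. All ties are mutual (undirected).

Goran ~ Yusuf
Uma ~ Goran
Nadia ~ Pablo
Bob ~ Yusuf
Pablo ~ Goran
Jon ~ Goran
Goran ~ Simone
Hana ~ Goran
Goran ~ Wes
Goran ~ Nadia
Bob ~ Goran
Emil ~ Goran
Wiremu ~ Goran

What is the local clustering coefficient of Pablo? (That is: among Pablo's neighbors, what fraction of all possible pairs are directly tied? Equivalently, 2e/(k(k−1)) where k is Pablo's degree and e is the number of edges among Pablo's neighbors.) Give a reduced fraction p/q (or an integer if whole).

Pablo's neighbors: Goran and Nadia (k = 2).
Possible neighbor pairs: C(2,2) = 1. Edges among them: Goran–Nadia → e = 1.
Clustering(Pablo) = 1/1.

1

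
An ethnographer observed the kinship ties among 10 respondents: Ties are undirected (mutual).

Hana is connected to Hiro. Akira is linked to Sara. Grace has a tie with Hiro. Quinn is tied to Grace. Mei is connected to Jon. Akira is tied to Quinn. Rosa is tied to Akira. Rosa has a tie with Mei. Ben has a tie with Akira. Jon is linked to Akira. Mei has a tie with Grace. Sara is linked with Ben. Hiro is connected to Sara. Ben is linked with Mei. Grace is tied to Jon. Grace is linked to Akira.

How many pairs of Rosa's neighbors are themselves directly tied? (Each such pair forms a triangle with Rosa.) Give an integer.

Rosa's neighbors are Akira and Mei, but none of them are tied to each other, so no triangle contains Rosa.

0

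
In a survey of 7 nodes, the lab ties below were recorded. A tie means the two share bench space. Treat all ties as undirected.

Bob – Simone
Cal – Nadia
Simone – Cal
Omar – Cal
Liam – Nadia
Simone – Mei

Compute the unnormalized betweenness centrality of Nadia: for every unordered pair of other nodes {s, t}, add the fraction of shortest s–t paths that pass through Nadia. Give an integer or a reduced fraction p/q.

Pairs whose geodesics pass through Nadia — Simone–Liam: 1; Liam–Mei: 1; Liam–Bob: 1; Liam–Cal: 1; Liam–Omar: 1.
All other pairs contribute 0.
Summing the contributions gives betweenness(Nadia) = 5.

5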